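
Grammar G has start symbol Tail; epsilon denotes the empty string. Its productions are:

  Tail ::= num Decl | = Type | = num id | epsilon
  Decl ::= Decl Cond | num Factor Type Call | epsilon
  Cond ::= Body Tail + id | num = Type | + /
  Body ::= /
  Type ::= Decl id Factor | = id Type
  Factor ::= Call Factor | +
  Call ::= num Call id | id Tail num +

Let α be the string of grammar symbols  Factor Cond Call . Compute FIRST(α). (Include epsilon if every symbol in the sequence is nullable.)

{ +, id, num }

Add FIRST(Factor) = { +, id, num }; Factor is not nullable, stop.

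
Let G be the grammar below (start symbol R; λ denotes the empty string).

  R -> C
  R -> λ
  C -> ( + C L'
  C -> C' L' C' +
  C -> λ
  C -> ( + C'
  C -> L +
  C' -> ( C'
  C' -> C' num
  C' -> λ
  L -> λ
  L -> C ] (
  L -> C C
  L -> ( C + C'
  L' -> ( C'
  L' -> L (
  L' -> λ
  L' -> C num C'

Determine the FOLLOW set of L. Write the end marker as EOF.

In C -> L +: add FIRST(+) = { + }.
In L' -> L (: add FIRST(() = { ( }.
Union: FOLLOW(L) = { (, + }.

{ (, + }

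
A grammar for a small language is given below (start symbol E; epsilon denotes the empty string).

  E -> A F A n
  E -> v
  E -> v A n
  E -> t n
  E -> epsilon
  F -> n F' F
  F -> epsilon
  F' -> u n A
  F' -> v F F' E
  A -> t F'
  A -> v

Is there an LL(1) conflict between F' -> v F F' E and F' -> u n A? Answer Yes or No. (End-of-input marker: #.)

No

FIRST(v F F' E) = { v } and FIRST(u n A) = { u }.
The FIRST sets are disjoint and neither alternative is nullable — no conflict.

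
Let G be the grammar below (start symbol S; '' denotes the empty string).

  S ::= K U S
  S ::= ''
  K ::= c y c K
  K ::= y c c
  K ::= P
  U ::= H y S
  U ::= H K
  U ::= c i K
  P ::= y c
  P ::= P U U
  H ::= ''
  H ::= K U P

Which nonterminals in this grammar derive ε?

Directly nullable (have an ''-production): S, H.
No other nonterminal has a production whose RHS symbols are all nullable.

{ H, S }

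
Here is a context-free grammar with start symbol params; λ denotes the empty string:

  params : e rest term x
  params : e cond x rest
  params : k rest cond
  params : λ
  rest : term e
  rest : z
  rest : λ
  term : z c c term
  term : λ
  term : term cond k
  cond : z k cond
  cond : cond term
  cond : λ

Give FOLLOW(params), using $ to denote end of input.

params is the start symbol, so $ ∈ FOLLOW(params).
Union: FOLLOW(params) = { $ }.

{ $ }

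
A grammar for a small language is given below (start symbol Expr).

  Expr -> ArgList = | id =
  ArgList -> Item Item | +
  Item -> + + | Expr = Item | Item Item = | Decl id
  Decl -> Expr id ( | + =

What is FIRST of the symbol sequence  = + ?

{ = }

= is a terminal; add {=} and stop.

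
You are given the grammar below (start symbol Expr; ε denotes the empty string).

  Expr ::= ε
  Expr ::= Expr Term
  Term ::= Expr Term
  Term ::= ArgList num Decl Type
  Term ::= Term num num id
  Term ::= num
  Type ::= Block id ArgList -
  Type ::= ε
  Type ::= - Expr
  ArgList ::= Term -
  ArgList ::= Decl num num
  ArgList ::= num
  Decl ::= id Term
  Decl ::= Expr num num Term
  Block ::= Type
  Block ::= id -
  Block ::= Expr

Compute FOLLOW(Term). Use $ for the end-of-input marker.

In Expr ::= Expr Term: Term is at the end, add FOLLOW(Expr) = { $, -, id, num }.
In Term ::= Expr Term: Term is at the end, add FOLLOW(Term) = { $, -, id, num }.
In Term ::= Term num num id: add FIRST(num num id) = { num }.
In ArgList ::= Term -: add FIRST(-) = { - }.
In Decl ::= id Term: Term is at the end, add FOLLOW(Decl) = { $, -, id, num }.
In Decl ::= Expr num num Term: Term is at the end, add FOLLOW(Decl) = { $, -, id, num }.
Union: FOLLOW(Term) = { $, -, id, num }.

{ $, -, id, num }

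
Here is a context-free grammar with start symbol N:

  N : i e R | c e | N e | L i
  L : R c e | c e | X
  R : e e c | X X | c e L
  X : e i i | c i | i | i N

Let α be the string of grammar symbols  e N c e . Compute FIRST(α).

e is a terminal; add {e} and stop.

{ e }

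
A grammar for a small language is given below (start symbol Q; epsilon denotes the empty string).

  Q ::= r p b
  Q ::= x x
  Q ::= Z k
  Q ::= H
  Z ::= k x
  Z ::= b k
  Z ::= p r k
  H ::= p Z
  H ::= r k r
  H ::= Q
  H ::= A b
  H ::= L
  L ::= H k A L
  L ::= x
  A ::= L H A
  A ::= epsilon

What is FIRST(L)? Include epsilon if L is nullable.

From L ::= H k A L: add FIRST(H) = { b, k, p, r, x }.
L ::= x contributes {x}.
Union: FIRST(L) = { b, k, p, r, x }.

{ b, k, p, r, x }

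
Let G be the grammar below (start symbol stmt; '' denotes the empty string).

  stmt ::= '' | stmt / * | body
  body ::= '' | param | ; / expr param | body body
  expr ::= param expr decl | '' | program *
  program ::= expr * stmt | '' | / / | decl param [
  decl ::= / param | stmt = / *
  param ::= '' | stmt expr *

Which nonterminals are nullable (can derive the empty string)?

Directly nullable (have an ''-production): stmt, body, expr, program, param.
No other nonterminal has a production whose RHS symbols are all nullable.

{ body, expr, param, program, stmt }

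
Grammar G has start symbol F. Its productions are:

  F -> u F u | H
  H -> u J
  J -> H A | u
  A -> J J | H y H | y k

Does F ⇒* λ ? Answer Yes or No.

No

No nonterminal in this grammar is nullable.
No production of F has an RHS whose symbols are all nullable, so F is not nullable.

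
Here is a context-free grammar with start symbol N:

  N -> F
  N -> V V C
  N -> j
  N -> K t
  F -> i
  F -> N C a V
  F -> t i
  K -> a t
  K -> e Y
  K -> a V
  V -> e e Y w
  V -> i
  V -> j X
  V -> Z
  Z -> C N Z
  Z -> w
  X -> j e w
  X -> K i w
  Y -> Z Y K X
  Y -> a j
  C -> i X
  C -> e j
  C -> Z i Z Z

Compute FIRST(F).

{ a, e, i, j, t, w }

F -> i contributes {i}.
From F -> N C a V: add FIRST(N) = { a, e, i, j, t, w }.
F -> t i contributes {t}.
Union: FIRST(F) = { a, e, i, j, t, w }.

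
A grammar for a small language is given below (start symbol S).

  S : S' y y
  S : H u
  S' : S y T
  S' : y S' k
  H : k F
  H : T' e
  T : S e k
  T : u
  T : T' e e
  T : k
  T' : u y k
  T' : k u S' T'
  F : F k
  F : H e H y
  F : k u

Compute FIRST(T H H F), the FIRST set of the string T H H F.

Add FIRST(T) = { k, u, y }; T is not nullable, stop.

{ k, u, y }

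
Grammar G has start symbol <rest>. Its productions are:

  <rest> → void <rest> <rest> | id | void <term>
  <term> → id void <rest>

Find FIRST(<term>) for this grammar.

{ id }

<term> → id void <rest> contributes {id}.
Union: FIRST(<term>) = { id }.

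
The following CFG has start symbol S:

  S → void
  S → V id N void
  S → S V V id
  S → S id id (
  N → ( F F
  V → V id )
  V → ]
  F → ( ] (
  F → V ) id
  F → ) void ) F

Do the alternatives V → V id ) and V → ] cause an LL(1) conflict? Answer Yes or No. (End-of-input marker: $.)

FIRST(V id )) = { ] } and FIRST(]) = { ] }.
Both contain ], so the two alternatives are not disjoint — LL(1) conflict.

Yes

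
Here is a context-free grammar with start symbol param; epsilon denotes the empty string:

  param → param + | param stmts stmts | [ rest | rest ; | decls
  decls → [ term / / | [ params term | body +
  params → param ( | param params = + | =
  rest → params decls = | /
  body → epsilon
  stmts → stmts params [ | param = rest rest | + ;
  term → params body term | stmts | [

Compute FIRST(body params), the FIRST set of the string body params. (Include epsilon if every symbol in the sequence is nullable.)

{ +, /, =, [ }

Add FIRST(body)\{epsilon} = {  }; body is nullable, continue.
Add FIRST(params) = { +, /, =, [ }; params is not nullable, stop.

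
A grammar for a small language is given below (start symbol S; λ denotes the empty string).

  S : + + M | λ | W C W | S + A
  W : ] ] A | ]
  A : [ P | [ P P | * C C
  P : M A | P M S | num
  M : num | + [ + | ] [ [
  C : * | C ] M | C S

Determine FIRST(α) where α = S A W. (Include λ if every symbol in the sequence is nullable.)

Add FIRST(S)\{λ} = { +, ] }; S is nullable, continue.
Add FIRST(A) = { *, [ }; A is not nullable, stop.

{ *, +, [, ] }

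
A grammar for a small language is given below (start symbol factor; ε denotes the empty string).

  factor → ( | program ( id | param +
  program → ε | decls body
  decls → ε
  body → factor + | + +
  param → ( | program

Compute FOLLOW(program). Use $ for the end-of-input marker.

In factor → program ( id: add FIRST(( id) = { ( }.
In param → program: program is at the end, add FOLLOW(param) = { + }.
Union: FOLLOW(program) = { (, + }.

{ (, + }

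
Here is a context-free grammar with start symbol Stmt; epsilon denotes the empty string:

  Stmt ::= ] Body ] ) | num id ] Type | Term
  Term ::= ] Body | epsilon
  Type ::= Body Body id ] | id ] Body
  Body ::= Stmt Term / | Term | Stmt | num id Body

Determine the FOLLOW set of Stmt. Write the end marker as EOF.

Stmt is the start symbol, so EOF ∈ FOLLOW(Stmt).
In Body ::= Stmt Term /: add FIRST(Term /) = { /, ] }.
In Body ::= Stmt: Stmt is at the end, add FOLLOW(Body) = { EOF, /, ], id, num }.
Union: FOLLOW(Stmt) = { EOF, /, ], id, num }.

{ EOF, /, ], id, num }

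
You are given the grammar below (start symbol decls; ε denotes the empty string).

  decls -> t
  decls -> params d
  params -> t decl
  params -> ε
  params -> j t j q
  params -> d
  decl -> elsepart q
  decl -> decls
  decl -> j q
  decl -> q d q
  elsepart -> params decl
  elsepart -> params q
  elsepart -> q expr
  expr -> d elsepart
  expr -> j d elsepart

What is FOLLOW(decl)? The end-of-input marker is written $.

{ d, j, q, t }

In params -> t decl: decl is at the end, add FOLLOW(params) = { d, j, q, t }.
In elsepart -> params decl: decl is at the end, add FOLLOW(elsepart) = { q }.
Union: FOLLOW(decl) = { d, j, q, t }.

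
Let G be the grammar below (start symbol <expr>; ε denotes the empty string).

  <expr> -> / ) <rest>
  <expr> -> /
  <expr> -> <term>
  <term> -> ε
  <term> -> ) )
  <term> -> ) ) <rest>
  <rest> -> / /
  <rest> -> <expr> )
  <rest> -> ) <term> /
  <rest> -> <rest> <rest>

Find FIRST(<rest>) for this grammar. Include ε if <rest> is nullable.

{ ), / }

<rest> -> / / contributes {/}.
From <rest> -> <expr> ): <expr> nullable, take FIRST(<expr>) ∪ {)} = { ), / }.
<rest> -> ) <term> / contributes {)}.
From <rest> -> <rest> <rest>: add FIRST(<rest>) = { ), / }.
Union: FIRST(<rest>) = { ), / }.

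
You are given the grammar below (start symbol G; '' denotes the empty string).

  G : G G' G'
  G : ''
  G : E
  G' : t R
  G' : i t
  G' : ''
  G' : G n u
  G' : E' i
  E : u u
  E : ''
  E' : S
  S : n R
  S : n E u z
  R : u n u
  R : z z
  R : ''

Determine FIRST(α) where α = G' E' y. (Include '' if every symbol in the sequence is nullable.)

Add FIRST(G')\{''} = { i, n, t, u }; G' is nullable, continue.
Add FIRST(E') = { n }; E' is not nullable, stop.

{ i, n, t, u }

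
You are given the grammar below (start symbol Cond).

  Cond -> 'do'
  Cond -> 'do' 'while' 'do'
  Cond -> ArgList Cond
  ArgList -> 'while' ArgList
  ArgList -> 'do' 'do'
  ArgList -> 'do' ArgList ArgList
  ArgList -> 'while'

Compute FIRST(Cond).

{ 'do', 'while' }

Cond -> 'do' contributes {'do'}.
Cond -> 'do' 'while' 'do' contributes {'do'}.
From Cond -> ArgList Cond: add FIRST(ArgList) = { 'do', 'while' }.
Union: FIRST(Cond) = { 'do', 'while' }.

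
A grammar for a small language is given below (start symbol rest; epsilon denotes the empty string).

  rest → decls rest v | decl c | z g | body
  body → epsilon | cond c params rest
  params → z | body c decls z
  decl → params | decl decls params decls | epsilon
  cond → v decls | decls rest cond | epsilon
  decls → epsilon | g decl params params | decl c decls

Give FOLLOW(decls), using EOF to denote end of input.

In rest → decls rest v: add FIRST(rest v) = { c, g, v, z }.
In params → body c decls z: add FIRST(z) = { z }.
In decl → decl decls params decls: add FIRST(params decls) = { c, g, v, z }.
In decl → decl decls params decls: decls is at the end, add FOLLOW(decl) = { c, g, v, z }.
In cond → v decls: decls is at the end, add FOLLOW(cond) = { c }.
In cond → decls rest cond: add FIRST(rest cond)\{epsilon} = { c, g, v, z }.
  Since rest cond is nullable, also add FOLLOW(cond) = { c }.
In decls → decl c decls: decls is at the end, add FOLLOW(decls) = { c, g, v, z }.
Union: FOLLOW(decls) = { c, g, v, z }.

{ c, g, v, z }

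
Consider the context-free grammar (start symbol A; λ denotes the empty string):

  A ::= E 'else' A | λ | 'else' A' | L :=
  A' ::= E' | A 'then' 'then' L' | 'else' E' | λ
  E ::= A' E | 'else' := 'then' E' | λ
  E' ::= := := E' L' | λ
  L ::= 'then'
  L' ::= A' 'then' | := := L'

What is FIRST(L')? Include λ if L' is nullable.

From L' ::= A' 'then': A' nullable, take FIRST(A') ∪ {'then'} = { 'else', 'then', := }.
L' ::= := := L' contributes {:=}.
Union: FIRST(L') = { 'else', 'then', := }.

{ 'else', 'then', := }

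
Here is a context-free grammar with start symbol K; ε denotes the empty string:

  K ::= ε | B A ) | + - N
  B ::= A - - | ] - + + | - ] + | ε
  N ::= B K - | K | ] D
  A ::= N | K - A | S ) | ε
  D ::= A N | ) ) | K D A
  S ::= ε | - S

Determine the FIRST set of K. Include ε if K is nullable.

K ::= ε contributes ε.
From K ::= B A ): B, A nullable, take FIRST(B) ∪ FIRST(A) ∪ {)} = { ), +, -, ] }.
K ::= + - N contributes {+}.
Union: FIRST(K) = { ), +, -, ], ε }.

{ ), +, -, ], ε }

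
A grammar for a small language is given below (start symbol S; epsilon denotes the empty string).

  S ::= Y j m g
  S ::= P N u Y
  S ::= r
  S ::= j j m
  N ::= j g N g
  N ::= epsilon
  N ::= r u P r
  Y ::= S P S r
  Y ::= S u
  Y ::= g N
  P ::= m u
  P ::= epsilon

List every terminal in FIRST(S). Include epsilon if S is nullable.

{ g, j, m, r, u }

From S ::= Y j m g: add FIRST(Y) = { g, j, m, r, u }.
From S ::= P N u Y: P, N nullable, take FIRST(P) ∪ FIRST(N) ∪ {u} = { j, m, r, u }.
S ::= r contributes {r}.
S ::= j j m contributes {j}.
Union: FIRST(S) = { g, j, m, r, u }.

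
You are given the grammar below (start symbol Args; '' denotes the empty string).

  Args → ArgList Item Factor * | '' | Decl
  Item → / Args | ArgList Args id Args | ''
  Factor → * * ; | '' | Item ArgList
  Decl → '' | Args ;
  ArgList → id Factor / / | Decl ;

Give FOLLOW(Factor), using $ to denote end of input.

{ *, / }

In Args → ArgList Item Factor *: add FIRST(*) = { * }.
In ArgList → id Factor / /: add FIRST(/ /) = { / }.
Union: FOLLOW(Factor) = { *, / }.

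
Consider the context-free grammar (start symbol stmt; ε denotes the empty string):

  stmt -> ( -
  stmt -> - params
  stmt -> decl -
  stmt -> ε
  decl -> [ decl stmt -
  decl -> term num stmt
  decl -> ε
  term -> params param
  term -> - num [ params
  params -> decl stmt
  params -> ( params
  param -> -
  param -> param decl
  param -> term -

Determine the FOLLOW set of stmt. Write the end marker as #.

{ #, (, -, [, num }

stmt is the start symbol, so # ∈ FOLLOW(stmt).
In decl -> [ decl stmt -: add FIRST(-) = { - }.
In decl -> term num stmt: stmt is at the end, add FOLLOW(decl) = { #, (, -, [, num }.
In params -> decl stmt: stmt is at the end, add FOLLOW(params) = { #, (, -, [, num }.
Union: FOLLOW(stmt) = { #, (, -, [, num }.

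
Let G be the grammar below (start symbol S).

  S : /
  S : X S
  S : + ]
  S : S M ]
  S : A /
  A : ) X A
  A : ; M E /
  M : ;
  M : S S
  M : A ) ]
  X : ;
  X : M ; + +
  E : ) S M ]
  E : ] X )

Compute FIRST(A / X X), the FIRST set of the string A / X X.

Add FIRST(A) = { ), ; }; A is not nullable, stop.

{ ), ; }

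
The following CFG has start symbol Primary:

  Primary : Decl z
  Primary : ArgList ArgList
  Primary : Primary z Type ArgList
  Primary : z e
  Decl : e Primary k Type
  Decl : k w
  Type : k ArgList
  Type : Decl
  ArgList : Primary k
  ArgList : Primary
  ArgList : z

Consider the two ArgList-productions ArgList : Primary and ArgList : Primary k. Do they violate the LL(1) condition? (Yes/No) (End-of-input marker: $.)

Yes

FIRST(Primary) = { e, k, z } and FIRST(Primary k) = { e, k, z }.
Both contain e, so the two alternatives are not disjoint — LL(1) conflict.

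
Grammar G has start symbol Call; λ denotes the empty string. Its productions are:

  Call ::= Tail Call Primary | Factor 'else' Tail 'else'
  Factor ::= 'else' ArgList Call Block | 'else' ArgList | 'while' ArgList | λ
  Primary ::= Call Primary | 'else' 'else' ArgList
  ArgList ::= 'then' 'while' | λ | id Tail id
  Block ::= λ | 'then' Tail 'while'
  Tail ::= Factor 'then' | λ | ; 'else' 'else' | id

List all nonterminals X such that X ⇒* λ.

Directly nullable (have an λ-production): Factor, ArgList, Block, Tail.
No other nonterminal has a production whose RHS symbols are all nullable.

{ ArgList, Block, Factor, Tail }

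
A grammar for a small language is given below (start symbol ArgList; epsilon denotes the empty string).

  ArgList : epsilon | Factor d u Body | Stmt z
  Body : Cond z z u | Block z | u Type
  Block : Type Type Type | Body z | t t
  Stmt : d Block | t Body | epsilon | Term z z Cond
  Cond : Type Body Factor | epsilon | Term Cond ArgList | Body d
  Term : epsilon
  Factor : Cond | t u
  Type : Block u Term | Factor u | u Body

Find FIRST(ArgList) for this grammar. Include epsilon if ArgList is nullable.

{ d, t, u, z, epsilon }

ArgList : epsilon contributes epsilon.
From ArgList : Factor d u Body: Factor nullable, take FIRST(Factor) ∪ {d} = { d, t, u, z }.
From ArgList : Stmt z: Stmt nullable, take FIRST(Stmt) ∪ {z} = { d, t, z }.
Union: FIRST(ArgList) = { d, t, u, z, epsilon }.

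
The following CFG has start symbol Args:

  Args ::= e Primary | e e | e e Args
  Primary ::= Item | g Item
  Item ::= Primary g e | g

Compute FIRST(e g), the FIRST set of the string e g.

{ e }

e is a terminal; add {e} and stop.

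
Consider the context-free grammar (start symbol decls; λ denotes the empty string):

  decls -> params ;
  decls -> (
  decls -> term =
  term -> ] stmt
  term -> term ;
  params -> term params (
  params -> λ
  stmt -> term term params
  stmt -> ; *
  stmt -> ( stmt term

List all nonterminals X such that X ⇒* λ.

Directly nullable (have an λ-production): params.
No other nonterminal has a production whose RHS symbols are all nullable.

{ params }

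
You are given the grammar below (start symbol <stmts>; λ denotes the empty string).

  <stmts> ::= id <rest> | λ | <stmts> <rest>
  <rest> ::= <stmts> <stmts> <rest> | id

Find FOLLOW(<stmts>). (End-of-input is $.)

{ $, id }

<stmts> is the start symbol, so $ ∈ FOLLOW(<stmts>).
In <stmts> ::= <stmts> <rest>: add FIRST(<rest>) = { id }.
In <rest> ::= <stmts> <stmts> <rest>: add FIRST(<stmts> <rest>) = { id }.
In <rest> ::= <stmts> <stmts> <rest>: add FIRST(<rest>) = { id }.
Union: FOLLOW(<stmts>) = { $, id }.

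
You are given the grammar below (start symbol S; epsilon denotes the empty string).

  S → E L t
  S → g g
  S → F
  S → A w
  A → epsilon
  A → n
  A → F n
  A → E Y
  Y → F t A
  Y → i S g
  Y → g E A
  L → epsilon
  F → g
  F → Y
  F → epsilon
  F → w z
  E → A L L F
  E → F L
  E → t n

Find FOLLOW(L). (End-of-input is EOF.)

{ EOF, g, i, n, t, w }

In S → E L t: add FIRST(t) = { t }.
In E → A L L F: add FIRST(L F)\{epsilon} = { g, i, t, w }.
  Since L F is nullable, also add FOLLOW(E) = { EOF, g, i, n, t, w }.
In E → A L L F: add FIRST(F)\{epsilon} = { g, i, t, w }.
  Since F is nullable, also add FOLLOW(E) = { EOF, g, i, n, t, w }.
In E → F L: L is at the end, add FOLLOW(E) = { EOF, g, i, n, t, w }.
Union: FOLLOW(L) = { EOF, g, i, n, t, w }.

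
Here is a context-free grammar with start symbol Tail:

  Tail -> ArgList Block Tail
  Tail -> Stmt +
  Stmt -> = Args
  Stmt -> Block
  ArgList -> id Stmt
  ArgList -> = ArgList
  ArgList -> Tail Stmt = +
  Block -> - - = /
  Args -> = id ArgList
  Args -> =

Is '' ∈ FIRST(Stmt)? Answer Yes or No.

No nonterminal in this grammar is nullable.
No production of Stmt has an RHS whose symbols are all nullable, so Stmt is not nullable.

No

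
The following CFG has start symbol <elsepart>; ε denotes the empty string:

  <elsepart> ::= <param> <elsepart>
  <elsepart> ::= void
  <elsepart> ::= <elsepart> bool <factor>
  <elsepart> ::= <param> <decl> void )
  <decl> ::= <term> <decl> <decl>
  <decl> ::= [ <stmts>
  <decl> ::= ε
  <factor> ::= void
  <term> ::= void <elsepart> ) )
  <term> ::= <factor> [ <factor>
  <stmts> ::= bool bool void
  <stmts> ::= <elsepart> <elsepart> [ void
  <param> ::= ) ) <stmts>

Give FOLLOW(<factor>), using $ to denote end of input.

In <elsepart> ::= <elsepart> bool <factor>: <factor> is at the end, add FOLLOW(<elsepart>) = { $, ), [, bool, void }.
In <term> ::= <factor> [ <factor>: add FIRST([ <factor>) = { [ }.
In <term> ::= <factor> [ <factor>: <factor> is at the end, add FOLLOW(<term>) = { [, void }.
Union: FOLLOW(<factor>) = { $, ), [, bool, void }.

{ $, ), [, bool, void }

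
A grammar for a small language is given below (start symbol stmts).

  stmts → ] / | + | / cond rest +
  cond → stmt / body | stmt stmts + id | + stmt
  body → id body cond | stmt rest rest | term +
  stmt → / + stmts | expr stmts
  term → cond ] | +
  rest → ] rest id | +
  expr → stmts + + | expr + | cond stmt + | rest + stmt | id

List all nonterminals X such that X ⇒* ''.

No nonterminal has an empty production or an RHS whose symbols are all nullable.

{ } (none)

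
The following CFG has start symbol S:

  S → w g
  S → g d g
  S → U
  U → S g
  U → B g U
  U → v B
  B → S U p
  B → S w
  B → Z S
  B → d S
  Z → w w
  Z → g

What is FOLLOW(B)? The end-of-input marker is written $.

{ $, d, g, p, v, w }

In U → B g U: add FIRST(g U) = { g }.
In U → v B: B is at the end, add FOLLOW(U) = { $, d, g, p, v, w }.
Union: FOLLOW(B) = { $, d, g, p, v, w }.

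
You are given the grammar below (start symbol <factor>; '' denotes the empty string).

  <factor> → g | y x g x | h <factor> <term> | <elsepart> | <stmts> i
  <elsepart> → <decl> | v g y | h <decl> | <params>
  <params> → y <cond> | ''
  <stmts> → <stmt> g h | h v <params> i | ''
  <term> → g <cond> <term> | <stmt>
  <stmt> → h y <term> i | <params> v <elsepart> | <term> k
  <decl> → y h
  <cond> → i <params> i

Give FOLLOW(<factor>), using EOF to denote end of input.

<factor> is the start symbol, so EOF ∈ FOLLOW(<factor>).
In <factor> → h <factor> <term>: add FIRST(<term>) = { g, h, v, y }.
Union: FOLLOW(<factor>) = { EOF, g, h, v, y }.

{ EOF, g, h, v, y }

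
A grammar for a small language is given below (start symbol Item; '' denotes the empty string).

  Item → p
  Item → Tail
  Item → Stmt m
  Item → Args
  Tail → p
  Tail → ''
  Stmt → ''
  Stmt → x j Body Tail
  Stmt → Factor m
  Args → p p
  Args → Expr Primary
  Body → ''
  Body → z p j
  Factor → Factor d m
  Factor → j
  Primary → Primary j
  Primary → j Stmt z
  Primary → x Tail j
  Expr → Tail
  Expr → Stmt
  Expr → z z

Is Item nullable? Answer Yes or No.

Yes

Item → Tail and each of Tail is nullable, so Item ⇒* ''.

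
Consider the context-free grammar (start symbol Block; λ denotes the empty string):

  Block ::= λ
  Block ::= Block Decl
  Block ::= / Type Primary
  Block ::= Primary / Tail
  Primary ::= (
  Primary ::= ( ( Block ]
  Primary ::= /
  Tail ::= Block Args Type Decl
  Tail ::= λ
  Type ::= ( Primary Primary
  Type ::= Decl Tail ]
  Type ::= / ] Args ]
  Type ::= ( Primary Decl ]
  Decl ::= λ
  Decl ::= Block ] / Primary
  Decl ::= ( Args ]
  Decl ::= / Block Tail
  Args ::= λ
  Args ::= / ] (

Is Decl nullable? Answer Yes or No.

Yes

Decl has an λ-production, so Decl ⇒ λ.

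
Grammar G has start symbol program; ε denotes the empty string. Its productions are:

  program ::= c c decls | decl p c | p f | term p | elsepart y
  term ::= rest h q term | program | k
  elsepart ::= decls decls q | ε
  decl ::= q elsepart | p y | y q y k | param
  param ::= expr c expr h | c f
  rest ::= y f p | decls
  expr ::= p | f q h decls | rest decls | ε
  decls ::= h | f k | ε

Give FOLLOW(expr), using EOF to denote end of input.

{ c, h }

In param ::= expr c expr h: add FIRST(c expr h) = { c }.
In param ::= expr c expr h: add FIRST(h) = { h }.
Union: FOLLOW(expr) = { c, h }.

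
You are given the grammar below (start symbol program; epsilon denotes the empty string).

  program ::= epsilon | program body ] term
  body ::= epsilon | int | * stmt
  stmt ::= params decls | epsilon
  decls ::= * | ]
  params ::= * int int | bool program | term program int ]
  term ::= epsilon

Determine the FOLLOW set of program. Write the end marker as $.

program is the start symbol, so $ ∈ FOLLOW(program).
In program ::= program body ] term: add FIRST(body ] term) = { *, ], int }.
In params ::= bool program: program is at the end, add FOLLOW(params) = { *, ] }.
In params ::= term program int ]: add FIRST(int ]) = { int }.
Union: FOLLOW(program) = { $, *, ], int }.

{ $, *, ], int }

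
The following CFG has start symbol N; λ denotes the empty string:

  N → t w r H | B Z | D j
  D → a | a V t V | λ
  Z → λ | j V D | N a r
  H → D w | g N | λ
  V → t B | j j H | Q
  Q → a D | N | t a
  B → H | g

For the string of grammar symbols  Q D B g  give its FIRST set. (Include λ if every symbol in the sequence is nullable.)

{ a, g, j, t, w }

Add FIRST(Q)\{λ} = { a, g, j, t, w }; Q is nullable, continue.
Add FIRST(D)\{λ} = { a }; D is nullable, continue.
Add FIRST(B)\{λ} = { a, g, w }; B is nullable, continue.
g is a terminal; add {g} and stop.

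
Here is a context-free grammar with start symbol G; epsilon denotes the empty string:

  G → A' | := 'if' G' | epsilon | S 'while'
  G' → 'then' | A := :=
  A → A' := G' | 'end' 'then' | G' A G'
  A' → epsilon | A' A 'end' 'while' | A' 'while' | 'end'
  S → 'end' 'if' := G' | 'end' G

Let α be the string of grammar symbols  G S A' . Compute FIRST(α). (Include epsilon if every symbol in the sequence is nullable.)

Add FIRST(G)\{epsilon} = { 'end', 'then', 'while', := }; G is nullable, continue.
Add FIRST(S) = { 'end' }; S is not nullable, stop.

{ 'end', 'then', 'while', := }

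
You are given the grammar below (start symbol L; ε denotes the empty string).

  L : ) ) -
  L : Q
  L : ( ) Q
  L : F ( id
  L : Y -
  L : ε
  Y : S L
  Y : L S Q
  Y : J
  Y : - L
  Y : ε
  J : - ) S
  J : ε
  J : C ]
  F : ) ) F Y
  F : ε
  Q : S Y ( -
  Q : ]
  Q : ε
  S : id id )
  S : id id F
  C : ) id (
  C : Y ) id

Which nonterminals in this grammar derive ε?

{ F, J, L, Q, Y }

Directly nullable (have an ε-production): L, Y, J, F, Q.
No other nonterminal has a production whose RHS symbols are all nullable.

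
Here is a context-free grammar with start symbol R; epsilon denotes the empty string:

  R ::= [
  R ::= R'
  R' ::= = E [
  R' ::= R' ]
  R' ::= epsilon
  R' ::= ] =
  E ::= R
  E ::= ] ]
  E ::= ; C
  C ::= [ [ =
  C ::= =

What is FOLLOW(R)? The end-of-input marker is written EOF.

{ EOF, [ }

R is the start symbol, so EOF ∈ FOLLOW(R).
In E ::= R: R is at the end, add FOLLOW(E) = { [ }.
Union: FOLLOW(R) = { EOF, [ }.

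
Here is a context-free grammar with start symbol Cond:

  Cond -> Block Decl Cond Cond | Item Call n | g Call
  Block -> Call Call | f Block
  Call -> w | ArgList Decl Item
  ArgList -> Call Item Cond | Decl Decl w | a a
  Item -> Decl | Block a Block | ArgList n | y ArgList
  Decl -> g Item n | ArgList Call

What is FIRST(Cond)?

{ a, f, g, w, y }

From Cond -> Block Decl Cond Cond: add FIRST(Block) = { a, f, g, w }.
From Cond -> Item Call n: add FIRST(Item) = { a, f, g, w, y }.
Cond -> g Call contributes {g}.
Union: FIRST(Cond) = { a, f, g, w, y }.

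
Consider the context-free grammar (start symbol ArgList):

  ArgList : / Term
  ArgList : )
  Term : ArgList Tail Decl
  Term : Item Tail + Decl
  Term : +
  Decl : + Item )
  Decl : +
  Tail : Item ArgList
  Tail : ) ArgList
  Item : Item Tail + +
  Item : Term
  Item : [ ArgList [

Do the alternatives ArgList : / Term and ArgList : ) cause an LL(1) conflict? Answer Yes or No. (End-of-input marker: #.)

No

FIRST(/ Term) = { / } and FIRST()) = { ) }.
The FIRST sets are disjoint and neither alternative is nullable — no conflict.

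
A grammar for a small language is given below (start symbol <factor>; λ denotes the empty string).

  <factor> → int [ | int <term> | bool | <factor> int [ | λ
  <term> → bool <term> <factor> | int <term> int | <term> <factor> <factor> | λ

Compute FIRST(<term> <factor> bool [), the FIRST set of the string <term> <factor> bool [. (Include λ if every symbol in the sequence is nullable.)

Add FIRST(<term>)\{λ} = { bool, int }; <term> is nullable, continue.
Add FIRST(<factor>)\{λ} = { bool, int }; <factor> is nullable, continue.
bool is a terminal; add {bool} and stop.

{ bool, int }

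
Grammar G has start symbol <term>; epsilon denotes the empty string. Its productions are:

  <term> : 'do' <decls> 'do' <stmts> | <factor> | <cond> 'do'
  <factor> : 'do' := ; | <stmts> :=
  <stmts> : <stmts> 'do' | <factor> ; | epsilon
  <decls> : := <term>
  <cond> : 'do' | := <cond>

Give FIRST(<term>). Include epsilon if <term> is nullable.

{ 'do', := }

<term> : 'do' <decls> 'do' <stmts> contributes {'do'}.
From <term> : <factor>: add FIRST(<factor>) = { 'do', := }.
From <term> : <cond> 'do': add FIRST(<cond>) = { 'do', := }.
Union: FIRST(<term>) = { 'do', := }.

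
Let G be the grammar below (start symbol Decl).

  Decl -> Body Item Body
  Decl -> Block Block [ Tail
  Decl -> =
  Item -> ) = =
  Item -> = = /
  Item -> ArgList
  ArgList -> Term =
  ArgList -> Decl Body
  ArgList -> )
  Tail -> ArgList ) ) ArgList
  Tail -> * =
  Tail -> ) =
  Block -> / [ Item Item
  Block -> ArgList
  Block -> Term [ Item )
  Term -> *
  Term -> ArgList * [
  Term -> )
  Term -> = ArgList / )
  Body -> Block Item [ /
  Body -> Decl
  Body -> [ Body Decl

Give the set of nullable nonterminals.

{ } (none)

No nonterminal has an empty production or an RHS whose symbols are all nullable.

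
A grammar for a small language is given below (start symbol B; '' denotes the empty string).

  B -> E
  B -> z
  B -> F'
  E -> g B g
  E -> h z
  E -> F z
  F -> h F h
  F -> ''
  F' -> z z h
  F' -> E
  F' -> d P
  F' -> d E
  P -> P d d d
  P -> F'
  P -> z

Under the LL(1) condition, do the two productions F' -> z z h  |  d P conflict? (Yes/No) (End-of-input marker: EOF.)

FIRST(z z h) = { z } and FIRST(d P) = { d }.
The FIRST sets are disjoint and neither alternative is nullable — no conflict.

No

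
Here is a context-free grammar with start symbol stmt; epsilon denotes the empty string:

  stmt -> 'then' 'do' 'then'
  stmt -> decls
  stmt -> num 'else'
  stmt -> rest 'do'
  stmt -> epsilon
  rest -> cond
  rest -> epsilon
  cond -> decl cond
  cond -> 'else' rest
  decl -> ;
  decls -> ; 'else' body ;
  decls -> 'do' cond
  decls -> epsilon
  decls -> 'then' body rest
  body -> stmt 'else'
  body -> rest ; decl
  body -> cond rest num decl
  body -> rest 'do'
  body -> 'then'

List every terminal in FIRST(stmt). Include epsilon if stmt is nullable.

stmt -> 'then' 'do' 'then' contributes {'then'}.
From stmt -> decls: add FIRST(decls) = { 'do', 'then', ;, epsilon } (including epsilon since decls is nullable).
stmt -> num 'else' contributes {num}.
From stmt -> rest 'do': rest nullable, take FIRST(rest) ∪ {'do'} = { 'do', 'else', ; }.
stmt -> epsilon contributes epsilon.
Union: FIRST(stmt) = { 'do', 'else', 'then', ;, num, epsilon }.

{ 'do', 'else', 'then', ;, num, epsilon }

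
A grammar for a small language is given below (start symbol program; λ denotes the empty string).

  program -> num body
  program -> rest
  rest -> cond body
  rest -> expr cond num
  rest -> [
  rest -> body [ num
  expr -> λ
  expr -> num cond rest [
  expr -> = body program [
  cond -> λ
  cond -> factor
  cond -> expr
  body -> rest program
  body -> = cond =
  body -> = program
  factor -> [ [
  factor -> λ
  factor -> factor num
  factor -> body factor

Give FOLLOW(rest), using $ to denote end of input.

{ $, =, [, num }

In program -> rest: rest is at the end, add FOLLOW(program) = { $, =, [, num }.
In expr -> num cond rest [: add FIRST([) = { [ }.
In body -> rest program: add FIRST(program) = { =, [, num }.
Union: FOLLOW(rest) = { $, =, [, num }.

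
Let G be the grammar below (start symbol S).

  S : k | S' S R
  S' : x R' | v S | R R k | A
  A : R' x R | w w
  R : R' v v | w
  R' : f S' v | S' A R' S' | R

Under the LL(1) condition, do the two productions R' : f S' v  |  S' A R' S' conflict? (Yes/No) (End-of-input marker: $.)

FIRST(f S' v) = { f } and FIRST(S' A R' S') = { f, v, w, x }.
Both contain f, so the two alternatives are not disjoint — LL(1) conflict.

Yes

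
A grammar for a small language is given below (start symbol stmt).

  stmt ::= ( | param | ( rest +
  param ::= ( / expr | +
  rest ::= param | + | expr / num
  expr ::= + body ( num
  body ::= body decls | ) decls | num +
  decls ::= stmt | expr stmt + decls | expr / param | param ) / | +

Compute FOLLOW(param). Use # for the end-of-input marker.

{ #, (, ), + }

In stmt ::= param: param is at the end, add FOLLOW(stmt) = { #, (, + }.
In rest ::= param: param is at the end, add FOLLOW(rest) = { + }.
In decls ::= expr / param: param is at the end, add FOLLOW(decls) = { (, + }.
In decls ::= param ) /: add FIRST() /) = { ) }.
Union: FOLLOW(param) = { #, (, ), + }.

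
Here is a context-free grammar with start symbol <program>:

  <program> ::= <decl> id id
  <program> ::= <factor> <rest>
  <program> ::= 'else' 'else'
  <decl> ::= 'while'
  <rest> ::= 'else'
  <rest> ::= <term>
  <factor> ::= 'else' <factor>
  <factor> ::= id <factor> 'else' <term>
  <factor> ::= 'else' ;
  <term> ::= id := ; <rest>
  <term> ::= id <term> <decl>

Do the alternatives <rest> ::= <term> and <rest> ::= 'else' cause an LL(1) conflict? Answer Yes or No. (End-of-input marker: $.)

No

FIRST(<term>) = { id } and FIRST('else') = { 'else' }.
The FIRST sets are disjoint and neither alternative is nullable — no conflict.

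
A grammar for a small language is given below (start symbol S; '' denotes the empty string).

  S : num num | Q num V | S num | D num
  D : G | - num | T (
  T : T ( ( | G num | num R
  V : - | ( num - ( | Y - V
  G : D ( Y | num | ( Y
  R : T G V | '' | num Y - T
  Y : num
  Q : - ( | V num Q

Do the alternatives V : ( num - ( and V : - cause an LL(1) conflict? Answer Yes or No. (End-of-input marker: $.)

FIRST(( num - () = { ( } and FIRST(-) = { - }.
The FIRST sets are disjoint and neither alternative is nullable — no conflict.

No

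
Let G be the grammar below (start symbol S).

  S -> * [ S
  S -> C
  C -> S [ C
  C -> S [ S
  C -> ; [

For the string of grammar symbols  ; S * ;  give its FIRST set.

{ ; }

; is a terminal; add {;} and stop.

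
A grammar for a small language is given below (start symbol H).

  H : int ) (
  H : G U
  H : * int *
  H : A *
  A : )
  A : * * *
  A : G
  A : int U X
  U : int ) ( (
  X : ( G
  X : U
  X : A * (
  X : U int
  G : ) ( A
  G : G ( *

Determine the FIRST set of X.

{ (, ), *, int }

X : ( G contributes {(}.
From X : U: add FIRST(U) = { int }.
From X : A * (: add FIRST(A) = { ), *, int }.
From X : U int: add FIRST(U) = { int }.
Union: FIRST(X) = { (, ), *, int }.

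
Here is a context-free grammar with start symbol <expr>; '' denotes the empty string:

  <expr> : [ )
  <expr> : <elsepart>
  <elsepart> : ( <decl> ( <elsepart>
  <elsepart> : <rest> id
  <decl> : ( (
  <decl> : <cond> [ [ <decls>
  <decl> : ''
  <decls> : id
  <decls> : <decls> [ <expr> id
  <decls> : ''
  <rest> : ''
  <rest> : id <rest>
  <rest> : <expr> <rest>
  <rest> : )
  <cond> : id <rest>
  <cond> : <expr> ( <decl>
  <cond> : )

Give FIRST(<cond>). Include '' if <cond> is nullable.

<cond> : id <rest> contributes {id}.
From <cond> : <expr> ( <decl>: add FIRST(<expr>) = { (, ), [, id }.
<cond> : ) contributes {)}.
Union: FIRST(<cond>) = { (, ), [, id }.

{ (, ), [, id }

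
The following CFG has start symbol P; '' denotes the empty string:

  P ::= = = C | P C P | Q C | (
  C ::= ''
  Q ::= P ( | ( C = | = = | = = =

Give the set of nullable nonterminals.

Directly nullable (have an ''-production): C.
No other nonterminal has a production whose RHS symbols are all nullable.

{ C }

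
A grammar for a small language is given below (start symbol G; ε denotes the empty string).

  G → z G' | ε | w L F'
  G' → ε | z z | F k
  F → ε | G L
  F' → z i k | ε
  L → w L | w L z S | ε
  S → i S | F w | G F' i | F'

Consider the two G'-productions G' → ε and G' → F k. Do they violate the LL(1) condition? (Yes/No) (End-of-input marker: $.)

Yes

FIRST(ε) = { ε } and FIRST(F k) = { k, w, z }.
The first alternative is nullable and FOLLOW(G') = { $, i, k, w, z } shares k with FIRST of the second — conflict.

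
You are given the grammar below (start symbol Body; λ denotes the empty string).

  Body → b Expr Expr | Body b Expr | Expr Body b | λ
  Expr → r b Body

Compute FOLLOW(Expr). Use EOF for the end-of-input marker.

{ EOF, b, r }

In Body → b Expr Expr: add FIRST(Expr) = { r }.
In Body → b Expr Expr: Expr is at the end, add FOLLOW(Body) = { EOF, b, r }.
In Body → Body b Expr: Expr is at the end, add FOLLOW(Body) = { EOF, b, r }.
In Body → Expr Body b: add FIRST(Body b) = { b, r }.
Union: FOLLOW(Expr) = { EOF, b, r }.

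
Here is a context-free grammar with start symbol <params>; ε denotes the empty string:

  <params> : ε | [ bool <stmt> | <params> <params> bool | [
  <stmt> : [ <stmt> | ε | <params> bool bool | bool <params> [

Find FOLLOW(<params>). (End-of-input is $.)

{ $, [, bool }

<params> is the start symbol, so $ ∈ FOLLOW(<params>).
In <params> : <params> <params> bool: add FIRST(<params> bool) = { [, bool }.
In <params> : <params> <params> bool: add FIRST(bool) = { bool }.
In <stmt> : <params> bool bool: add FIRST(bool bool) = { bool }.
In <stmt> : bool <params> [: add FIRST([) = { [ }.
Union: FOLLOW(<params>) = { $, [, bool }.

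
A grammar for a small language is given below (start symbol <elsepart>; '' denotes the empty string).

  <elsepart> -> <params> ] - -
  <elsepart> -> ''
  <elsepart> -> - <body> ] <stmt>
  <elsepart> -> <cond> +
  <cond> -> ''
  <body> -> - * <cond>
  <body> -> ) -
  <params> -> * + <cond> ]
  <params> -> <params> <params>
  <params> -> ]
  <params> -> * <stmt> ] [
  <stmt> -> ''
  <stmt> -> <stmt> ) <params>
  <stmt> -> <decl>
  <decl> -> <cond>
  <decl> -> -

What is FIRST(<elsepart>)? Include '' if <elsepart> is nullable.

{ *, +, -, ], '' }

From <elsepart> -> <params> ] - -: add FIRST(<params>) = { *, ] }.
<elsepart> -> '' contributes ''.
<elsepart> -> - <body> ] <stmt> contributes {-}.
From <elsepart> -> <cond> +: <cond> nullable, take FIRST(<cond>) ∪ {+} = { + }.
Union: FIRST(<elsepart>) = { *, +, -, ], '' }.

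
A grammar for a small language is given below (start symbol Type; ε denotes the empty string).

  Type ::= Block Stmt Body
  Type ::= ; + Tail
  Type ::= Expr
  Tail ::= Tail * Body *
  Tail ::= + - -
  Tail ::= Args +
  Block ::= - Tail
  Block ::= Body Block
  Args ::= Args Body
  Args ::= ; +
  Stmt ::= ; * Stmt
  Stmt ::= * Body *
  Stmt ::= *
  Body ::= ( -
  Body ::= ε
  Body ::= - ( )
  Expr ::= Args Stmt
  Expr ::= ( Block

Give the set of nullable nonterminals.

Directly nullable (have an ε-production): Body.
No other nonterminal has a production whose RHS symbols are all nullable.

{ Body }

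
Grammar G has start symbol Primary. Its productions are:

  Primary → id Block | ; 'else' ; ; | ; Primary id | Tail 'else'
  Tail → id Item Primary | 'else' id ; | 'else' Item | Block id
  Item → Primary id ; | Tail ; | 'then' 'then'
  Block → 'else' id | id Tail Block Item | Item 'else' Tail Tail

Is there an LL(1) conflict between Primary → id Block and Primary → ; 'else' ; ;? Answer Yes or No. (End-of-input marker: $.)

No

FIRST(id Block) = { id } and FIRST(; 'else' ; ;) = { ; }.
The FIRST sets are disjoint and neither alternative is nullable — no conflict.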